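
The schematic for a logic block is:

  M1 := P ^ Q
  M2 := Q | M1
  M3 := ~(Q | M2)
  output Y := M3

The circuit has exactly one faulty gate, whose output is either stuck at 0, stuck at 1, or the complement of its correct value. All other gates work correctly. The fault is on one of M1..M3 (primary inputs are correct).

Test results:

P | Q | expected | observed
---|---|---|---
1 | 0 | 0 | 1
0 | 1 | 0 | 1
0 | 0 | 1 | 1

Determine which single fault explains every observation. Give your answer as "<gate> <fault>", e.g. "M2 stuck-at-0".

Fault-free values for test 1 (P=1, Q=0): M1=1, M2=1, M3=0, giving Y=0. Observed 1.
Test 1: faults giving observed 1 are {M1 stuck-at-0, M1 inverted output, M2 stuck-at-0, M2 inverted output, M3 stuck-at-1, M3 inverted output}.
Test 2 (P=0, Q=1): fault-free M1=1, M2=1, M3=0 → 0; observed 1. Eliminates M1 stuck-at-0, M1 inverted output, M2 stuck-at-0, M2 inverted output.
Test 3 (P=0, Q=0): fault-free M1=0, M2=0, M3=1 → 1; observed 1. Eliminates M3 inverted output.
Only M3 stuck-at-1 is consistent with every test.

M3 stuck-at-1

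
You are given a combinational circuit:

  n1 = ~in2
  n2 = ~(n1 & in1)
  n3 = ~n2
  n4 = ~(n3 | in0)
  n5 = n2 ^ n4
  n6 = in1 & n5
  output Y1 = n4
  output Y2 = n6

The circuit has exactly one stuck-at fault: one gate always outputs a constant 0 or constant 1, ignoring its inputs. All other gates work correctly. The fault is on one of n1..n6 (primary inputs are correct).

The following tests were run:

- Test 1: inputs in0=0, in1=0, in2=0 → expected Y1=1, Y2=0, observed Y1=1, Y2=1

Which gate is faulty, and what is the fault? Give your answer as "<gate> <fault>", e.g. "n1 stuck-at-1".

n6 stuck-at-1

Fault-free values for test 1 (in0=0, in1=0, in2=0): n1=1, n2=1, n3=0, n4=1, n5=0, n6=0, giving Y1=1, Y2=0. Observed Y1=1, Y2=1.
Test 1: faults giving observed Y1=1, Y2=1 are {n6 stuck-at-1}.
Only n6 stuck-at-1 is consistent with every test.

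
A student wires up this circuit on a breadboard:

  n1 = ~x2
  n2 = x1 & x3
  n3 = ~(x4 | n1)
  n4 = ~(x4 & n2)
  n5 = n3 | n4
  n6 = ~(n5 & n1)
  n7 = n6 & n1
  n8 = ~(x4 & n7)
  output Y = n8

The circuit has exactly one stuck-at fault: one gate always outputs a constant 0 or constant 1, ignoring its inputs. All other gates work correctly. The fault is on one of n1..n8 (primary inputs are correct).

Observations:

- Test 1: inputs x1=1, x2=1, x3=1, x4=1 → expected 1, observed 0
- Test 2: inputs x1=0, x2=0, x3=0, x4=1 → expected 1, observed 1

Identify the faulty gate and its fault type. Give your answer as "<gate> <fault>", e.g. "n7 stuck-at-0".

Fault-free values for test 1 (x1=1, x2=1, x3=1, x4=1): n1=0, n2=1, n3=0, n4=0, n5=0, n6=1, n7=0, n8=1, giving Y=1. Observed 0.
Test 1: faults giving observed 0 are {n1 stuck-at-1, n7 stuck-at-1, n8 stuck-at-0}.
Test 2 (x1=0, x2=0, x3=0, x4=1): fault-free n1=1, n2=0, n3=0, n4=1, n5=1, n6=0, n7=0, n8=1 → 1; observed 1. Eliminates n7 stuck-at-1, n8 stuck-at-0.
Only n1 stuck-at-1 is consistent with every test.

n1 stuck-at-1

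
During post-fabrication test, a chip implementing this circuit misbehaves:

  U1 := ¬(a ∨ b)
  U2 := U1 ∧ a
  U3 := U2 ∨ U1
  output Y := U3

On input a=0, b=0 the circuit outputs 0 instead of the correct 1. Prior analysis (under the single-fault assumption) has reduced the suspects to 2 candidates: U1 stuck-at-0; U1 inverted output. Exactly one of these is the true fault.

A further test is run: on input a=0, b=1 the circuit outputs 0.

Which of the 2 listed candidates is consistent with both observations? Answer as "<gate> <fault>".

U1 stuck-at-0

Evaluate each candidate on input a=0, b=1:
  U1 stuck-at-0: U1=0 [stuck-at-0], U2=0, U3=0 → 0 — matches
  U1 inverted output: U1=1 [inverted output], U2=0, U3=1 → 1 — eliminated
Only U1 stuck-at-0 reproduces the observed 0.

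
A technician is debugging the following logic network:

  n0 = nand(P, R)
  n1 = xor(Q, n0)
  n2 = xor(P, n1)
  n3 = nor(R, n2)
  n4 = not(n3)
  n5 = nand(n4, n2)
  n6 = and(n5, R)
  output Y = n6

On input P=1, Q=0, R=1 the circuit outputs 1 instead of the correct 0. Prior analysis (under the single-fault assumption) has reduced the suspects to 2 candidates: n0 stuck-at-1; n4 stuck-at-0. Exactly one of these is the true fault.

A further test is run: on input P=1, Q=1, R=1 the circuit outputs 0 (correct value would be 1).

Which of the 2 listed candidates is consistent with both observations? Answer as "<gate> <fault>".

Evaluate each candidate on input P=1, Q=1, R=1:
  n0 stuck-at-1: n0=1 [stuck-at-1], n1=0, n2=1, n3=0, n4=1, n5=0, n6=0 → 0 — matches
  n4 stuck-at-0: n0=0, n1=1, n2=0, n3=0, n4=0 [stuck-at-0], n5=1, n6=1 → 1 — eliminated
Only n0 stuck-at-1 reproduces the observed 0.

n0 stuck-at-1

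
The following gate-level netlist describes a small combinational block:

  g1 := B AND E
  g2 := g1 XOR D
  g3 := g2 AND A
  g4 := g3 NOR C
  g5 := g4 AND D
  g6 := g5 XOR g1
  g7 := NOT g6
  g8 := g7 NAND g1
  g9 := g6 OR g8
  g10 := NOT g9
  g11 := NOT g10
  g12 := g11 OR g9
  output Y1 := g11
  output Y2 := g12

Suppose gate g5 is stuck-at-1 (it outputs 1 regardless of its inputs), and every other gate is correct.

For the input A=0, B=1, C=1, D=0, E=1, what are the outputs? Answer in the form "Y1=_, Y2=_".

Propagate with g5 forced: g1=1, g2=1, g3=0, g4=0, g5=1 [stuck-at-1], g6=0, g7=1, g8=0, g9=0, g10=1, g11=0, g12=0.
So the outputs are Y1=0, Y2=0. (Without the fault they would be Y1=1, Y2=1.)

Y1=0, Y2=0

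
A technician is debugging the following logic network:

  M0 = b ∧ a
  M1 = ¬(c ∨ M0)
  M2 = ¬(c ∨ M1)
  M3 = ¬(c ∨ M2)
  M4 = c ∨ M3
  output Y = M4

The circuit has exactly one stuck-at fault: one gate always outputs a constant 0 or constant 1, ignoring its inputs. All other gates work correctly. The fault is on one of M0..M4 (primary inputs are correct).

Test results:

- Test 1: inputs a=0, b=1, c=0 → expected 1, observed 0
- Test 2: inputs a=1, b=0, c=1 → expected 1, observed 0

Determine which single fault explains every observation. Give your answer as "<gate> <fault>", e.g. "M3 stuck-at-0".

M4 stuck-at-0

Fault-free values for test 1 (a=0, b=1, c=0): M0=0, M1=1, M2=0, M3=1, M4=1, giving Y=1. Observed 0.
Test 1: faults giving observed 0 are {M0 stuck-at-1, M1 stuck-at-0, M2 stuck-at-1, M3 stuck-at-0, M4 stuck-at-0}.
Test 2 (a=1, b=0, c=1): fault-free M0=0, M1=0, M2=0, M3=0, M4=1 → 1; observed 0. Eliminates M0 stuck-at-1, M1 stuck-at-0, M2 stuck-at-1, M3 stuck-at-0.
Only M4 stuck-at-0 is consistent with every test.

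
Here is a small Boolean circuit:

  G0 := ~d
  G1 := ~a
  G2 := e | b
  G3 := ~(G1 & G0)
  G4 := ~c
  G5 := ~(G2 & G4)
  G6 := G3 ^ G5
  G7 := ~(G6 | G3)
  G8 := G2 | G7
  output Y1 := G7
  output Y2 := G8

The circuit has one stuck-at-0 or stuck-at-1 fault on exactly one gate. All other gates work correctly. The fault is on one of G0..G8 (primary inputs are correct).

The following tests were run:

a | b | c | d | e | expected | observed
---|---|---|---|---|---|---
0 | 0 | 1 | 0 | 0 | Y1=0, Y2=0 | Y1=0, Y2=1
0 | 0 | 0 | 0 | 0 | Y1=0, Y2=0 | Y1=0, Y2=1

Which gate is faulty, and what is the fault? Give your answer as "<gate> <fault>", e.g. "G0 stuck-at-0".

Fault-free values for test 1 (a=0, b=0, c=1, d=0, e=0): G0=1, G1=1, G2=0, G3=0, G4=0, G5=1, G6=1, G7=0, G8=0, giving Y1=0, Y2=0. Observed Y1=0, Y2=1.
Test 1: faults giving observed Y1=0, Y2=1 are {G2 stuck-at-1, G8 stuck-at-1}.
Test 2 (a=0, b=0, c=0, d=0, e=0): fault-free G0=1, G1=1, G2=0, G3=0, G4=1, G5=1, G6=1, G7=0, G8=0 → Y1=0, Y2=0; observed Y1=0, Y2=1. Eliminates G2 stuck-at-1.
Only G8 stuck-at-1 is consistent with every test.

G8 stuck-at-1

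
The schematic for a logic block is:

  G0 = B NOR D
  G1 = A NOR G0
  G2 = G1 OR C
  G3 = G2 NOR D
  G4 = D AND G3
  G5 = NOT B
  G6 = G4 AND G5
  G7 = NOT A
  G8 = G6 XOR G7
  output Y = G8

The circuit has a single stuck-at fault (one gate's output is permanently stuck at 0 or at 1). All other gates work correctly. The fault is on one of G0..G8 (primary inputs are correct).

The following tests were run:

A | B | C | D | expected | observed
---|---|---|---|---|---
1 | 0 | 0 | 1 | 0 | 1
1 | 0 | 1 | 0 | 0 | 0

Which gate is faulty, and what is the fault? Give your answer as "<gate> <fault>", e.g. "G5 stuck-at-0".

G3 stuck-at-1

Fault-free values for test 1 (A=1, B=0, C=0, D=1): G0=0, G1=0, G2=0, G3=0, G4=0, G5=1, G6=0, G7=0, G8=0, giving Y=0. Observed 1.
Test 1: faults giving observed 1 are {G3 stuck-at-1, G4 stuck-at-1, G6 stuck-at-1, G7 stuck-at-1, G8 stuck-at-1}.
Test 2 (A=1, B=0, C=1, D=0): fault-free G0=1, G1=0, G2=1, G3=0, G4=0, G5=1, G6=0, G7=0, G8=0 → 0; observed 0. Eliminates G4 stuck-at-1, G6 stuck-at-1, G7 stuck-at-1, G8 stuck-at-1.
Only G3 stuck-at-1 is consistent with every test.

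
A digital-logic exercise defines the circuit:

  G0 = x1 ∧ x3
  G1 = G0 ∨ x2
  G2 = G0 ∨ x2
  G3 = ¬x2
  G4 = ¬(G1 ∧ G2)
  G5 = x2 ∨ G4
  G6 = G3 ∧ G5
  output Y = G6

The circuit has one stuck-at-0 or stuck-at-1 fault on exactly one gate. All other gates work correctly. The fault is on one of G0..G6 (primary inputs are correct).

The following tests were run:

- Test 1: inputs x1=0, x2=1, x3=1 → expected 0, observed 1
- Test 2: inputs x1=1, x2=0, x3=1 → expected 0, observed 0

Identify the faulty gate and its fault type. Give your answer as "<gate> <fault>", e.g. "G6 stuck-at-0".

Fault-free values for test 1 (x1=0, x2=1, x3=1): G0=0, G1=1, G2=1, G3=0, G4=0, G5=1, G6=0, giving Y=0. Observed 1.
Test 1: faults giving observed 1 are {G3 stuck-at-1, G6 stuck-at-1}.
Test 2 (x1=1, x2=0, x3=1): fault-free G0=1, G1=1, G2=1, G3=1, G4=0, G5=0, G6=0 → 0; observed 0. Eliminates G6 stuck-at-1.
Only G3 stuck-at-1 is consistent with every test.

G3 stuck-at-1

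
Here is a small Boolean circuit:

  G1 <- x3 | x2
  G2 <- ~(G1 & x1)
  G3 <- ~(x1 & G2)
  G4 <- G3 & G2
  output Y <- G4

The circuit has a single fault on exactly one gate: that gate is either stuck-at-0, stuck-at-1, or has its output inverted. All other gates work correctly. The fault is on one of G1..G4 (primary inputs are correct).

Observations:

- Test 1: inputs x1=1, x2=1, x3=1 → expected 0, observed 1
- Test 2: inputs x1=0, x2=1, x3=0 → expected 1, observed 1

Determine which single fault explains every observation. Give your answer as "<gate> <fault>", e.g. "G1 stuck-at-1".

G4 stuck-at-1

Fault-free values for test 1 (x1=1, x2=1, x3=1): G1=1, G2=0, G3=1, G4=0, giving Y=0. Observed 1.
Test 1: faults giving observed 1 are {G4 stuck-at-1, G4 inverted output}.
Test 2 (x1=0, x2=1, x3=0): fault-free G1=1, G2=1, G3=1, G4=1 → 1; observed 1. Eliminates G4 inverted output.
Only G4 stuck-at-1 is consistent with every test.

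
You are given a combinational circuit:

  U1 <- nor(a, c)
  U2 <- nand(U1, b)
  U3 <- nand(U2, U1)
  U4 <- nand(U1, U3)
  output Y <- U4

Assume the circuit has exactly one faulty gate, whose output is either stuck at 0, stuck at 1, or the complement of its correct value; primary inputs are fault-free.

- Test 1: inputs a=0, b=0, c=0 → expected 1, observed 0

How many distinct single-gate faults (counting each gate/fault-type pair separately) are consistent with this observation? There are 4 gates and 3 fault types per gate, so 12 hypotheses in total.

6

Fault-free: U1=1, U2=1, U3=0, U4=1 → 1. Observed 0.
  U1 stuck-at-0: output 1 ✗
  U1 stuck-at-1: output 1 ✗
  U1 inverted output: output 1 ✗
  U2 stuck-at-0: output 0 ✓
  U2 stuck-at-1: output 1 ✗
  U2 inverted output: output 0 ✓
  U3 stuck-at-0: output 1 ✗
  U3 stuck-at-1: output 0 ✓
  U3 inverted output: output 0 ✓
  U4 stuck-at-0: output 0 ✓
  U4 stuck-at-1: output 1 ✗
  U4 inverted output: output 0 ✓
Consistent faults: {U2 stuck-at-0, U2 inverted output, U3 stuck-at-1, U3 inverted output, U4 stuck-at-0, U4 inverted output} — 6 in all.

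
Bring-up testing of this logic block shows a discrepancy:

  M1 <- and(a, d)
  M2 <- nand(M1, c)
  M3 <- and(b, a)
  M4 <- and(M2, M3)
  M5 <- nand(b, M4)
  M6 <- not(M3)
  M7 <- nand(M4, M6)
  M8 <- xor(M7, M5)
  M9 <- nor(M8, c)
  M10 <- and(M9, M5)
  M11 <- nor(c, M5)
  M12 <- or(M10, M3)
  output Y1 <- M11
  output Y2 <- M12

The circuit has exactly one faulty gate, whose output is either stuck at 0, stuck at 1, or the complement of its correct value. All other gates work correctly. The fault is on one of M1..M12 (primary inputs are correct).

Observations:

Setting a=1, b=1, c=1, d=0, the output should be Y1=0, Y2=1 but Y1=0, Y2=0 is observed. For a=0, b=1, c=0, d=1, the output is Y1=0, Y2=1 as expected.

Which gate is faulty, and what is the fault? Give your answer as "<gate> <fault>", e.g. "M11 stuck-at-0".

M3 stuck-at-0

Fault-free values for test 1 (a=1, b=1, c=1, d=0): M1=0, M2=1, M3=1, M4=1, M5=0, M6=0, M7=1, M8=1, M9=0, M10=0, M11=0, M12=1, giving Y1=0, Y2=1. Observed Y1=0, Y2=0.
Test 1: faults giving observed Y1=0, Y2=0 are {M3 stuck-at-0, M3 inverted output, M12 stuck-at-0, M12 inverted output}.
Test 2 (a=0, b=1, c=0, d=1): fault-free M1=0, M2=1, M3=0, M4=0, M5=1, M6=1, M7=1, M8=0, M9=1, M10=1, M11=0, M12=1 → Y1=0, Y2=1; observed Y1=0, Y2=1. Eliminates M3 inverted output, M12 stuck-at-0, M12 inverted output.
Only M3 stuck-at-0 is consistent with every test.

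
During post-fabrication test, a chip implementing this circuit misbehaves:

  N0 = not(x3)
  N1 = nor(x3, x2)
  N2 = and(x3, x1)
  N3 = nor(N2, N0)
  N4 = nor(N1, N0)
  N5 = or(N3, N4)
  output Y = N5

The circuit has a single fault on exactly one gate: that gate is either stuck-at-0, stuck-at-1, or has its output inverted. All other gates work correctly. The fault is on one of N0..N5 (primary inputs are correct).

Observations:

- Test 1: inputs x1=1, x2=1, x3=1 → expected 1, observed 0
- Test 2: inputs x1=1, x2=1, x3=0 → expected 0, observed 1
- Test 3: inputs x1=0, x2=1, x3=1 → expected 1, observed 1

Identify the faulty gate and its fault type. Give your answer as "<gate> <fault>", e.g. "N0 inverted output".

Fault-free values for test 1 (x1=1, x2=1, x3=1): N0=0, N1=0, N2=1, N3=0, N4=1, N5=1, giving Y=1. Observed 0.
Test 1: faults giving observed 0 are {N0 stuck-at-1, N0 inverted output, N1 stuck-at-1, N1 inverted output, N4 stuck-at-0, N4 inverted output, N5 stuck-at-0, N5 inverted output}.
Test 2 (x1=1, x2=1, x3=0): fault-free N0=1, N1=0, N2=0, N3=0, N4=0, N5=0 → 0; observed 1. Eliminates N0 stuck-at-1, N1 stuck-at-1, N1 inverted output, N4 stuck-at-0, N5 stuck-at-0.
Test 3 (x1=0, x2=1, x3=1): fault-free N0=0, N1=0, N2=0, N3=1, N4=1, N5=1 → 1; observed 1. Eliminates N0 inverted output, N5 inverted output.
Only N4 inverted output is consistent with every test.

N4 inverted output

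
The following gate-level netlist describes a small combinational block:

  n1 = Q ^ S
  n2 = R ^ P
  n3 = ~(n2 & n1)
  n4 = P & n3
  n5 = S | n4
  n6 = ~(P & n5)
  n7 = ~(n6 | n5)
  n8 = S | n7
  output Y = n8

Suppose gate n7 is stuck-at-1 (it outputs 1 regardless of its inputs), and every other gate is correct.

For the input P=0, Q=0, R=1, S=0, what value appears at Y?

Propagate with n7 forced: n1=0, n2=1, n3=1, n4=0, n5=0, n6=1, n7=1 [stuck-at-1], n8=1.
So Y = 1. (Without the fault it would be 0.)

1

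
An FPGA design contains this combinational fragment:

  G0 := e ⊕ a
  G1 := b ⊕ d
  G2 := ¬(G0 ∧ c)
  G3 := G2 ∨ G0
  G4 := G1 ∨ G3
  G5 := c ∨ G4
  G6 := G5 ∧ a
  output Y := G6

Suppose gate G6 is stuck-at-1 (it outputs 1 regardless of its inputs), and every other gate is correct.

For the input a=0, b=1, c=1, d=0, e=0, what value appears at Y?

Propagate with G6 forced: G0=0, G1=1, G2=1, G3=1, G4=1, G5=1, G6=1 [stuck-at-1].
So Y = 1. (Without the fault it would be 0.)

1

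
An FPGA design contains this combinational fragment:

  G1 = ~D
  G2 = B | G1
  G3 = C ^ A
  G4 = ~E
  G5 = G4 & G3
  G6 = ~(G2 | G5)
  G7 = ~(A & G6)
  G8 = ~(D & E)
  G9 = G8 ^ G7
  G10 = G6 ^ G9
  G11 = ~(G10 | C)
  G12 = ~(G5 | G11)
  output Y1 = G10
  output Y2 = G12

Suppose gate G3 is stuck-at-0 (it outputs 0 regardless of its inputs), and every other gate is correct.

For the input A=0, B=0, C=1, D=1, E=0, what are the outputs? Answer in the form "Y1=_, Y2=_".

Propagate with G3 forced: G1=0, G2=0, G3=0 [stuck-at-0], G4=1, G5=0, G6=1, G7=1, G8=1, G9=0, G10=1, G11=0, G12=1.
So the outputs are Y1=1, Y2=1. (Without the fault they would be Y1=0, Y2=0.)

Y1=1, Y2=1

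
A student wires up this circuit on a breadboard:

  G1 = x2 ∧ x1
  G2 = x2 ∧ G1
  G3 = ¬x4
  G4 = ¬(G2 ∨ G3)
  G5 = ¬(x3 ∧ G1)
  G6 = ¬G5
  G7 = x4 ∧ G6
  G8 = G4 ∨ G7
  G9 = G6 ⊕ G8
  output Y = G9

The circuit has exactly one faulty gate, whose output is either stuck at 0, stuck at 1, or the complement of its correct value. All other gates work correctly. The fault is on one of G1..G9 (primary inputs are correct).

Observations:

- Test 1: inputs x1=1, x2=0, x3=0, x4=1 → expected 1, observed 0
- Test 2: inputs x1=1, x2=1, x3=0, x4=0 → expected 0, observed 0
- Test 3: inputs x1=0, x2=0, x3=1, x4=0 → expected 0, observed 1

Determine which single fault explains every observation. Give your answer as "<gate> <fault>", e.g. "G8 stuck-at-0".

Fault-free values for test 1 (x1=1, x2=0, x3=0, x4=1): G1=0, G2=0, G3=0, G4=1, G5=1, G6=0, G7=0, G8=1, G9=1, giving Y=1. Observed 0.
Test 1: faults giving observed 0 are {G2 stuck-at-1, G2 inverted output, G3 stuck-at-1, G3 inverted output, G4 stuck-at-0, G4 inverted output, G5 stuck-at-0, G5 inverted output, G6 stuck-at-1, G6 inverted output, G8 stuck-at-0, G8 inverted output, G9 stuck-at-0, G9 inverted output}.
Test 2 (x1=1, x2=1, x3=0, x4=0): fault-free G1=1, G2=1, G3=1, G4=0, G5=1, G6=0, G7=0, G8=0, G9=0 → 0; observed 0. Eliminates G4 inverted output, G5 stuck-at-0, G5 inverted output, G6 stuck-at-1, G6 inverted output, G8 inverted output, G9 inverted output.
Test 3 (x1=0, x2=0, x3=1, x4=0): fault-free G1=0, G2=0, G3=1, G4=0, G5=1, G6=0, G7=0, G8=0, G9=0 → 0; observed 1. Eliminates G2 stuck-at-1, G2 inverted output, G3 stuck-at-1, G4 stuck-at-0, G8 stuck-at-0, G9 stuck-at-0.
Only G3 inverted output is consistent with every test.

G3 inverted output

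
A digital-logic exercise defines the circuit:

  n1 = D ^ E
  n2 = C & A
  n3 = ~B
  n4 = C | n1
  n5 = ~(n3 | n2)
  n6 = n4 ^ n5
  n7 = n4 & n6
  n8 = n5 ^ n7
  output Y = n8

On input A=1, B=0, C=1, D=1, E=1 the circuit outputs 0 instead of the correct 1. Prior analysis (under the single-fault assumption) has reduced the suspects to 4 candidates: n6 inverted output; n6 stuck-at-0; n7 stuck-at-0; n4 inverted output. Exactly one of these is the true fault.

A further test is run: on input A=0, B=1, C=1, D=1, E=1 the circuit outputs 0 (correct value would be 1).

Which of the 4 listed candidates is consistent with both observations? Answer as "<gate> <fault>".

n6 inverted output

Evaluate each candidate on input A=0, B=1, C=1, D=1, E=1:
  n6 inverted output: n1=0, n2=0, n3=0, n4=1, n5=1, n6=1 [inverted output], n7=1, n8=0 → 0 — matches
  n6 stuck-at-0: n1=0, n2=0, n3=0, n4=1, n5=1, n6=0 [stuck-at-0], n7=0, n8=1 → 1 — eliminated
  n7 stuck-at-0: n1=0, n2=0, n3=0, n4=1, n5=1, n6=0, n7=0 [stuck-at-0], n8=1 → 1 — eliminated
  n4 inverted output: n1=0, n2=0, n3=0, n4=0 [inverted output], n5=1, n6=1, n7=0, n8=1 → 1 — eliminated
Only n6 inverted output reproduces the observed 0.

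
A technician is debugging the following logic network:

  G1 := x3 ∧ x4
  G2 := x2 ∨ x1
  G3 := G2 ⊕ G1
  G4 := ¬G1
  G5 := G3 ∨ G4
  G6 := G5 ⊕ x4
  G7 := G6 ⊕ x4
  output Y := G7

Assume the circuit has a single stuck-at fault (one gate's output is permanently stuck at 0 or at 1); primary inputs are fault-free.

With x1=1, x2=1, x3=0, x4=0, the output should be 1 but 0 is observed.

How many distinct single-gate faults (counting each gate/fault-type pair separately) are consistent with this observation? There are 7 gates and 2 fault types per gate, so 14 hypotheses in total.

4

Fault-free: G1=0, G2=1, G3=1, G4=1, G5=1, G6=1, G7=1 → 1. Observed 0.
  G1 stuck-at-0: output 1 ✗
  G1 stuck-at-1: output 0 ✓
  G2 stuck-at-0: output 1 ✗
  G2 stuck-at-1: output 1 ✗
  G3 stuck-at-0: output 1 ✗
  G3 stuck-at-1: output 1 ✗
  G4 stuck-at-0: output 1 ✗
  G4 stuck-at-1: output 1 ✗
  G5 stuck-at-0: output 0 ✓
  G5 stuck-at-1: output 1 ✗
  G6 stuck-at-0: output 0 ✓
  G6 stuck-at-1: output 1 ✗
  G7 stuck-at-0: output 0 ✓
  G7 stuck-at-1: output 1 ✗
Consistent faults: {G1 stuck-at-1, G5 stuck-at-0, G6 stuck-at-0, G7 stuck-at-0} — 4 in all.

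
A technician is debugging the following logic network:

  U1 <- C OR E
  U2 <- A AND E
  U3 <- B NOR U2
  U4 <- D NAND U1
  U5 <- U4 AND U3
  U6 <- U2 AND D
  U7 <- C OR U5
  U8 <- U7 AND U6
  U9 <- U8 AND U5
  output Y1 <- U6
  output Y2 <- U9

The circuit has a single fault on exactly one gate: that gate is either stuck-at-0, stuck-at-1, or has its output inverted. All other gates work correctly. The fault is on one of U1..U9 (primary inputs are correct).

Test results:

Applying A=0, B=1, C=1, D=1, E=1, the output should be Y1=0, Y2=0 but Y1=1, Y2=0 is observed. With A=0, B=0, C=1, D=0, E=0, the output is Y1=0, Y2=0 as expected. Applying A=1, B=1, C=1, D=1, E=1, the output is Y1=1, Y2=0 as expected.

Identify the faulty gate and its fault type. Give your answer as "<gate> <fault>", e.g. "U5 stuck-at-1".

U2 stuck-at-1

Fault-free values for test 1 (A=0, B=1, C=1, D=1, E=1): U1=1, U2=0, U3=0, U4=0, U5=0, U6=0, U7=1, U8=0, U9=0, giving Y1=0, Y2=0. Observed Y1=1, Y2=0.
Test 1: faults giving observed Y1=1, Y2=0 are {U2 stuck-at-1, U2 inverted output, U6 stuck-at-1, U6 inverted output}.
Test 2 (A=0, B=0, C=1, D=0, E=0): fault-free U1=1, U2=0, U3=1, U4=1, U5=1, U6=0, U7=1, U8=0, U9=0 → Y1=0, Y2=0; observed Y1=0, Y2=0. Eliminates U6 stuck-at-1, U6 inverted output.
Test 3 (A=1, B=1, C=1, D=1, E=1): fault-free U1=1, U2=1, U3=0, U4=0, U5=0, U6=1, U7=1, U8=1, U9=0 → Y1=1, Y2=0; observed Y1=1, Y2=0. Eliminates U2 inverted output.
Only U2 stuck-at-1 is consistent with every test.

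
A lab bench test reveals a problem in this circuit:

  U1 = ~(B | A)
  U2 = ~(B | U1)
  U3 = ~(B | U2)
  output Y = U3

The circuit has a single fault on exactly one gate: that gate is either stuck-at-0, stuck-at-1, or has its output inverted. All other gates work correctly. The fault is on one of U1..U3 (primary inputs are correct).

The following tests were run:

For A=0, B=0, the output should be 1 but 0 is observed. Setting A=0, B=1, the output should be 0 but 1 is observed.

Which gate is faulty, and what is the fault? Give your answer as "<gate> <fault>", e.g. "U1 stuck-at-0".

Fault-free values for test 1 (A=0, B=0): U1=1, U2=0, U3=1, giving Y=1. Observed 0.
Test 1: faults giving observed 0 are {U1 stuck-at-0, U1 inverted output, U2 stuck-at-1, U2 inverted output, U3 stuck-at-0, U3 inverted output}.
Test 2 (A=0, B=1): fault-free U1=0, U2=0, U3=0 → 0; observed 1. Eliminates U1 stuck-at-0, U1 inverted output, U2 stuck-at-1, U2 inverted output, U3 stuck-at-0.
Only U3 inverted output is consistent with every test.

U3 inverted output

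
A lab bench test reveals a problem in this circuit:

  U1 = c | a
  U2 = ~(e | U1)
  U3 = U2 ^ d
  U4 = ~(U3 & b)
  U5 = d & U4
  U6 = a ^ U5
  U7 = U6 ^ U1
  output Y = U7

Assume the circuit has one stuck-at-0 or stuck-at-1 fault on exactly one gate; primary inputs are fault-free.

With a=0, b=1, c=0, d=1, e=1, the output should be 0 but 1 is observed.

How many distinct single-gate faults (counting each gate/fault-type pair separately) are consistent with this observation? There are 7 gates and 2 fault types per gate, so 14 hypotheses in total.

Fault-free: U1=0, U2=0, U3=1, U4=0, U5=0, U6=0, U7=0 → 0. Observed 1.
  U1 stuck-at-0: output 0 ✗
  U1 stuck-at-1: output 1 ✓
  U2 stuck-at-0: output 0 ✗
  U2 stuck-at-1: output 1 ✓
  U3 stuck-at-0: output 1 ✓
  U3 stuck-at-1: output 0 ✗
  U4 stuck-at-0: output 0 ✗
  U4 stuck-at-1: output 1 ✓
  U5 stuck-at-0: output 0 ✗
  U5 stuck-at-1: output 1 ✓
  U6 stuck-at-0: output 0 ✗
  U6 stuck-at-1: output 1 ✓
  U7 stuck-at-0: output 0 ✗
  U7 stuck-at-1: output 1 ✓
Consistent faults: {U1 stuck-at-1, U2 stuck-at-1, U3 stuck-at-0, U4 stuck-at-1, U5 stuck-at-1, U6 stuck-at-1, U7 stuck-at-1} — 7 in all.

7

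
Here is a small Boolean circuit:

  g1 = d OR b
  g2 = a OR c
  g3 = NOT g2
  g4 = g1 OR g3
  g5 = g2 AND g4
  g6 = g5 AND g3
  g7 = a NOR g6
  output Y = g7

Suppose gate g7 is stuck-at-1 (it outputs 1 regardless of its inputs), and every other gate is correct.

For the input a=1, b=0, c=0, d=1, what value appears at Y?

Propagate with g7 forced: g1=1, g2=1, g3=0, g4=1, g5=1, g6=0, g7=1 [stuck-at-1].
So Y = 1. (Without the fault it would be 0.)

1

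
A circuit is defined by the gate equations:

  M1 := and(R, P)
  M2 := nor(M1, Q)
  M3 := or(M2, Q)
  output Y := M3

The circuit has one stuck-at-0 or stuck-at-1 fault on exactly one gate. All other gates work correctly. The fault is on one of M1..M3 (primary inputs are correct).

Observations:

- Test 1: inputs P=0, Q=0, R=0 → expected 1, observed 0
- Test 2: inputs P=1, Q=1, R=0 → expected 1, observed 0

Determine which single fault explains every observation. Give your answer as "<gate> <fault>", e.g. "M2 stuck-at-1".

M3 stuck-at-0

Fault-free values for test 1 (P=0, Q=0, R=0): M1=0, M2=1, M3=1, giving Y=1. Observed 0.
Test 1: faults giving observed 0 are {M1 stuck-at-1, M2 stuck-at-0, M3 stuck-at-0}.
Test 2 (P=1, Q=1, R=0): fault-free M1=0, M2=0, M3=1 → 1; observed 0. Eliminates M1 stuck-at-1, M2 stuck-at-0.
Only M3 stuck-at-0 is consistent with every test.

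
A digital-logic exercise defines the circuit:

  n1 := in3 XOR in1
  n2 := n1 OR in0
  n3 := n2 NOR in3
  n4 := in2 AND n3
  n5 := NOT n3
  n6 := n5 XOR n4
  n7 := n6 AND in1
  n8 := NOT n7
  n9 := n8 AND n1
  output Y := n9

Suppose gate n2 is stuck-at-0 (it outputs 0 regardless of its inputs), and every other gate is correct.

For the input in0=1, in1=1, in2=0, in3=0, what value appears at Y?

Propagate with n2 forced: n1=1, n2=0 [stuck-at-0], n3=1, n4=0, n5=0, n6=0, n7=0, n8=1, n9=1.
So Y = 1. (Without the fault it would be 0.)

1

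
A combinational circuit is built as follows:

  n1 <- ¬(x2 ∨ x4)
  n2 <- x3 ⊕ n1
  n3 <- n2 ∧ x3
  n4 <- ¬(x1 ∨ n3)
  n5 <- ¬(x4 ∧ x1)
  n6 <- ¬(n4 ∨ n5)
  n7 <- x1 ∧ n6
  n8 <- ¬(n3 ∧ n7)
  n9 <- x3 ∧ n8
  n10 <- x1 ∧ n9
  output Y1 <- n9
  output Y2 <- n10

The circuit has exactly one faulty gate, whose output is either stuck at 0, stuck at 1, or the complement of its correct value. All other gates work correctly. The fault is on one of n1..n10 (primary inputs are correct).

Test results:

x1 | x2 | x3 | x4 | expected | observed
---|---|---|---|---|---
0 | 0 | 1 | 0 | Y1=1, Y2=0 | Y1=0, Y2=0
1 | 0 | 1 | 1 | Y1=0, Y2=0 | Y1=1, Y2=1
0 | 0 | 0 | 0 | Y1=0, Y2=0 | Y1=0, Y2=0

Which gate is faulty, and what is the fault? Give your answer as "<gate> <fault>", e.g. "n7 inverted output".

Fault-free values for test 1 (x1=0, x2=0, x3=1, x4=0): n1=1, n2=0, n3=0, n4=1, n5=1, n6=0, n7=0, n8=1, n9=1, n10=0, giving Y1=1, Y2=0. Observed Y1=0, Y2=0.
Test 1: faults giving observed Y1=0, Y2=0 are {n8 stuck-at-0, n8 inverted output, n9 stuck-at-0, n9 inverted output}.
Test 2 (x1=1, x2=0, x3=1, x4=1): fault-free n1=0, n2=1, n3=1, n4=0, n5=0, n6=1, n7=1, n8=0, n9=0, n10=0 → Y1=0, Y2=0; observed Y1=1, Y2=1. Eliminates n8 stuck-at-0, n9 stuck-at-0.
Test 3 (x1=0, x2=0, x3=0, x4=0): fault-free n1=1, n2=1, n3=0, n4=1, n5=1, n6=0, n7=0, n8=1, n9=0, n10=0 → Y1=0, Y2=0; observed Y1=0, Y2=0. Eliminates n9 inverted output.
Only n8 inverted output is consistent with every test.

n8 inverted output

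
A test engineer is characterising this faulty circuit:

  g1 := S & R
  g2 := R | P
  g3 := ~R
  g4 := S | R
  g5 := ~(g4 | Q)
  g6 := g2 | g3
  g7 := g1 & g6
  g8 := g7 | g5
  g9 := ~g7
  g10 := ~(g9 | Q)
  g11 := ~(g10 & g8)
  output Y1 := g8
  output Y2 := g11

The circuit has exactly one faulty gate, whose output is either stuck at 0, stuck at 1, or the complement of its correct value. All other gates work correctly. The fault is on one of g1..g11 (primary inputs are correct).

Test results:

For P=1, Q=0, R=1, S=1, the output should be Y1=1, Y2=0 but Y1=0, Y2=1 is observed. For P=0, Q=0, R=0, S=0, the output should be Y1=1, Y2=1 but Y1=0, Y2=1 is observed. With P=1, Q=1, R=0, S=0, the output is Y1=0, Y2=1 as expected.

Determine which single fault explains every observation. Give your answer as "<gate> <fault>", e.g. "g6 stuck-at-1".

g8 stuck-at-0

Fault-free values for test 1 (P=1, Q=0, R=1, S=1): g1=1, g2=1, g3=0, g4=1, g5=0, g6=1, g7=1, g8=1, g9=0, g10=1, g11=0, giving Y1=1, Y2=0. Observed Y1=0, Y2=1.
Test 1: faults giving observed Y1=0, Y2=1 are {g1 stuck-at-0, g1 inverted output, g2 stuck-at-0, g2 inverted output, g6 stuck-at-0, g6 inverted output, g7 stuck-at-0, g7 inverted output, g8 stuck-at-0, g8 inverted output}.
Test 2 (P=0, Q=0, R=0, S=0): fault-free g1=0, g2=0, g3=1, g4=0, g5=1, g6=1, g7=0, g8=1, g9=1, g10=0, g11=1 → Y1=1, Y2=1; observed Y1=0, Y2=1. Eliminates g1 stuck-at-0, g1 inverted output, g2 stuck-at-0, g2 inverted output, g6 stuck-at-0, g6 inverted output, g7 stuck-at-0, g7 inverted output.
Test 3 (P=1, Q=1, R=0, S=0): fault-free g1=0, g2=1, g3=1, g4=0, g5=0, g6=1, g7=0, g8=0, g9=1, g10=0, g11=1 → Y1=0, Y2=1; observed Y1=0, Y2=1. Eliminates g8 inverted output.
Only g8 stuck-at-0 is consistent with every test.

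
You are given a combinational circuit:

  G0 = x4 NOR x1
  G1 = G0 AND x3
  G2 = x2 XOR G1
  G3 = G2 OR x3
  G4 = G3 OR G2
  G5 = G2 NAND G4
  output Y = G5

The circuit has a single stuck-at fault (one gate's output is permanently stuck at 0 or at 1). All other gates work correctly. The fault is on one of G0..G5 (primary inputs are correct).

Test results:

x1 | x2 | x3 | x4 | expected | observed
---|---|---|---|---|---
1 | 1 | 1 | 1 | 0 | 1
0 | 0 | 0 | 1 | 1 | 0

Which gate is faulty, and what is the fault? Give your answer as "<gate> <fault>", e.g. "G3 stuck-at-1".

Fault-free values for test 1 (x1=1, x2=1, x3=1, x4=1): G0=0, G1=0, G2=1, G3=1, G4=1, G5=0, giving Y=0. Observed 1.
Test 1: faults giving observed 1 are {G0 stuck-at-1, G1 stuck-at-1, G2 stuck-at-0, G4 stuck-at-0, G5 stuck-at-1}.
Test 2 (x1=0, x2=0, x3=0, x4=1): fault-free G0=0, G1=0, G2=0, G3=0, G4=0, G5=1 → 1; observed 0. Eliminates G0 stuck-at-1, G2 stuck-at-0, G4 stuck-at-0, G5 stuck-at-1.
Only G1 stuck-at-1 is consistent with every test.

G1 stuck-at-1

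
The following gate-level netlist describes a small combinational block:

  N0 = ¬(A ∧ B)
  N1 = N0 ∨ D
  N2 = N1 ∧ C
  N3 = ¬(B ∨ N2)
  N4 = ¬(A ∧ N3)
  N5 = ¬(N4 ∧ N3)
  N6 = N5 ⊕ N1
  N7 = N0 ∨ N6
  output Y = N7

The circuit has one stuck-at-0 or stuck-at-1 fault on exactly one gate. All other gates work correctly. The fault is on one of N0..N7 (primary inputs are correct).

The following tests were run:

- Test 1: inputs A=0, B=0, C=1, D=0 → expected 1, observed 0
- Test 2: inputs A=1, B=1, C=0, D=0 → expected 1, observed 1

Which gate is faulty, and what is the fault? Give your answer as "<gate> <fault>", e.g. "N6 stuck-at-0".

Fault-free values for test 1 (A=0, B=0, C=1, D=0): N0=1, N1=1, N2=1, N3=0, N4=1, N5=1, N6=0, N7=1, giving Y=1. Observed 0.
Test 1: faults giving observed 0 are {N0 stuck-at-0, N7 stuck-at-0}.
Test 2 (A=1, B=1, C=0, D=0): fault-free N0=0, N1=0, N2=0, N3=0, N4=1, N5=1, N6=1, N7=1 → 1; observed 1. Eliminates N7 stuck-at-0.
Only N0 stuck-at-0 is consistent with every test.

N0 stuck-at-0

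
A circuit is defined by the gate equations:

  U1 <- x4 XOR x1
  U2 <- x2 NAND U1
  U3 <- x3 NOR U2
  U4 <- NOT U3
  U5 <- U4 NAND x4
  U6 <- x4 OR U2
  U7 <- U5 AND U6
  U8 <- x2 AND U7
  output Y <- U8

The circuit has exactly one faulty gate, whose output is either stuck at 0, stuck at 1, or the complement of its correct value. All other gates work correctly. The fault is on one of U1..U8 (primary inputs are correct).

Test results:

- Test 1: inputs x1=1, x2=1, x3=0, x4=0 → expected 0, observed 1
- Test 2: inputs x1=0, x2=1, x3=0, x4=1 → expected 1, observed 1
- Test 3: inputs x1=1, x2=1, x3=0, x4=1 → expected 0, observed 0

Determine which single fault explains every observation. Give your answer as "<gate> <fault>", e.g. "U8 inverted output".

U6 stuck-at-1

Fault-free values for test 1 (x1=1, x2=1, x3=0, x4=0): U1=1, U2=0, U3=1, U4=0, U5=1, U6=0, U7=0, U8=0, giving Y=0. Observed 1.
Test 1: faults giving observed 1 are {U1 stuck-at-0, U1 inverted output, U2 stuck-at-1, U2 inverted output, U6 stuck-at-1, U6 inverted output, U7 stuck-at-1, U7 inverted output, U8 stuck-at-1, U8 inverted output}.
Test 2 (x1=0, x2=1, x3=0, x4=1): fault-free U1=1, U2=0, U3=1, U4=0, U5=1, U6=1, U7=1, U8=1 → 1; observed 1. Eliminates U1 stuck-at-0, U1 inverted output, U2 stuck-at-1, U2 inverted output, U6 inverted output, U7 inverted output, U8 inverted output.
Test 3 (x1=1, x2=1, x3=0, x4=1): fault-free U1=0, U2=1, U3=0, U4=1, U5=0, U6=1, U7=0, U8=0 → 0; observed 0. Eliminates U7 stuck-at-1, U8 stuck-at-1.
Only U6 stuck-at-1 is consistent with every test.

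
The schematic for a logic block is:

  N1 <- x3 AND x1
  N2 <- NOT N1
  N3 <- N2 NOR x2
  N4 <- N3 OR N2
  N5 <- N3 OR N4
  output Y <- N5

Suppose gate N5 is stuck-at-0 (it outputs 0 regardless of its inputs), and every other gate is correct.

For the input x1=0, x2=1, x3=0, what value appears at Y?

Propagate with N5 forced: N1=0, N2=1, N3=0, N4=1, N5=0 [stuck-at-0].
So Y = 0. (Without the fault it would be 1.)

0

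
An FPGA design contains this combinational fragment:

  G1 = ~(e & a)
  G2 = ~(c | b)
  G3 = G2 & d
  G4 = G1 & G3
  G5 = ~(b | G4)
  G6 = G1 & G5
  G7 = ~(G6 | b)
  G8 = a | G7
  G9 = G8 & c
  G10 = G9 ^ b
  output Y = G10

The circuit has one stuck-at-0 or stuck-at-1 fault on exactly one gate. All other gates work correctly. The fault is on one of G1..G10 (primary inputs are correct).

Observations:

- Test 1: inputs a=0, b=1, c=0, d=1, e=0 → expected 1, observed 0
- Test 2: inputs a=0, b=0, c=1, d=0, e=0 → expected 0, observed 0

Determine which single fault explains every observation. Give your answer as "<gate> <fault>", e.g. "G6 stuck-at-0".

Fault-free values for test 1 (a=0, b=1, c=0, d=1, e=0): G1=1, G2=0, G3=0, G4=0, G5=0, G6=0, G7=0, G8=0, G9=0, G10=1, giving Y=1. Observed 0.
Test 1: faults giving observed 0 are {G9 stuck-at-1, G10 stuck-at-0}.
Test 2 (a=0, b=0, c=1, d=0, e=0): fault-free G1=1, G2=0, G3=0, G4=0, G5=1, G6=1, G7=0, G8=0, G9=0, G10=0 → 0; observed 0. Eliminates G9 stuck-at-1.
Only G10 stuck-at-0 is consistent with every test.

G10 stuck-at-0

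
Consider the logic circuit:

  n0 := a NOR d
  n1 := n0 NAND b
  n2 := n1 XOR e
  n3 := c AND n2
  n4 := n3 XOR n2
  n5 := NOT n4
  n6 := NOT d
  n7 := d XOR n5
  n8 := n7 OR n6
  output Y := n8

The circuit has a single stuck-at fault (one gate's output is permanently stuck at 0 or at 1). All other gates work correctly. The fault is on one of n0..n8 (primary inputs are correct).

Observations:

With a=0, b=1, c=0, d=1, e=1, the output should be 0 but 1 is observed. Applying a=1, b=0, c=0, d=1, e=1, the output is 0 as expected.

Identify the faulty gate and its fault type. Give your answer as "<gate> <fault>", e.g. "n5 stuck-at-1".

n0 stuck-at-1

Fault-free values for test 1 (a=0, b=1, c=0, d=1, e=1): n0=0, n1=1, n2=0, n3=0, n4=0, n5=1, n6=0, n7=0, n8=0, giving Y=0. Observed 1.
Test 1: faults giving observed 1 are {n0 stuck-at-1, n1 stuck-at-0, n2 stuck-at-1, n3 stuck-at-1, n4 stuck-at-1, n5 stuck-at-0, n6 stuck-at-1, n7 stuck-at-1, n8 stuck-at-1}.
Test 2 (a=1, b=0, c=0, d=1, e=1): fault-free n0=0, n1=1, n2=0, n3=0, n4=0, n5=1, n6=0, n7=0, n8=0 → 0; observed 0. Eliminates n1 stuck-at-0, n2 stuck-at-1, n3 stuck-at-1, n4 stuck-at-1, n5 stuck-at-0, n6 stuck-at-1, n7 stuck-at-1, n8 stuck-at-1.
Only n0 stuck-at-1 is consistent with every test.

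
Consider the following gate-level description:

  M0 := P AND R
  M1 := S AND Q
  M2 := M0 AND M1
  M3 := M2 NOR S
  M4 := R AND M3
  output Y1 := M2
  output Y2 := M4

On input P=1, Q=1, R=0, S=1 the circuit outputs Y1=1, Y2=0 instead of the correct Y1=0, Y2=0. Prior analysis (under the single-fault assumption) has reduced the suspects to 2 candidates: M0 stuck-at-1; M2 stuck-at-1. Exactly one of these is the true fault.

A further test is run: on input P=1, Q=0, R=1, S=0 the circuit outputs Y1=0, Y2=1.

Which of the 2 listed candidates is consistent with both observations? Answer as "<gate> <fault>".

M0 stuck-at-1

Evaluate each candidate on input P=1, Q=0, R=1, S=0:
  M0 stuck-at-1: M0=1 [stuck-at-1], M1=0, M2=0, M3=1, M4=1 → Y1=0, Y2=1 — matches
  M2 stuck-at-1: M0=1, M1=0, M2=1 [stuck-at-1], M3=0, M4=0 → Y1=1, Y2=0 — eliminated
Only M0 stuck-at-1 reproduces the observed Y1=0, Y2=1.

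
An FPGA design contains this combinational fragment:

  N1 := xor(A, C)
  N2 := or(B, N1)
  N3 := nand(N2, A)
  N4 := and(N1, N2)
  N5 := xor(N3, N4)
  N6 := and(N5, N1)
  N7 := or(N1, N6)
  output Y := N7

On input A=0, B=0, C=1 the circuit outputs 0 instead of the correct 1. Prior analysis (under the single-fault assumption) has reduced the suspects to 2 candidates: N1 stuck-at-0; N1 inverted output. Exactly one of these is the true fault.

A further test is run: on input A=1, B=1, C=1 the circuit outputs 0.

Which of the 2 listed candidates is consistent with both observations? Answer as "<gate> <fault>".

Evaluate each candidate on input A=1, B=1, C=1:
  N1 stuck-at-0: N1=0 [stuck-at-0], N2=1, N3=0, N4=0, N5=0, N6=0, N7=0 → 0 — matches
  N1 inverted output: N1=1 [inverted output], N2=1, N3=0, N4=1, N5=1, N6=1, N7=1 → 1 — eliminated
Only N1 stuck-at-0 reproduces the observed 0.

N1 stuck-at-0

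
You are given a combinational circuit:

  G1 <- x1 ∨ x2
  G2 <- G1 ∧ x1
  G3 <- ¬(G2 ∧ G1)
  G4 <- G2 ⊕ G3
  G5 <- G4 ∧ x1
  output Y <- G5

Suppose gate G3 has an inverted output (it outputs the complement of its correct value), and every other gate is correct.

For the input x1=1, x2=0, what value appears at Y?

0

Propagate with G3 forced: G1=1, G2=1, G3=1 [inverted output], G4=0, G5=0.
So Y = 0. (Without the fault it would be 1.)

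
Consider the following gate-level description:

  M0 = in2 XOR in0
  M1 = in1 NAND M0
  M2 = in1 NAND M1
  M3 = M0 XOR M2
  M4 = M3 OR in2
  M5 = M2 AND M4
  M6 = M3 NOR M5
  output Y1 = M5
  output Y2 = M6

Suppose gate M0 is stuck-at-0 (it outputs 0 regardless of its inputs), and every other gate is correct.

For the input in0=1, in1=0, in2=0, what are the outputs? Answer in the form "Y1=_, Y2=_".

Propagate with M0 forced: M0=0 [stuck-at-0], M1=1, M2=1, M3=1, M4=1, M5=1, M6=0.
So the outputs are Y1=1, Y2=0. (Without the fault they would be Y1=0, Y2=1.)

Y1=1, Y2=0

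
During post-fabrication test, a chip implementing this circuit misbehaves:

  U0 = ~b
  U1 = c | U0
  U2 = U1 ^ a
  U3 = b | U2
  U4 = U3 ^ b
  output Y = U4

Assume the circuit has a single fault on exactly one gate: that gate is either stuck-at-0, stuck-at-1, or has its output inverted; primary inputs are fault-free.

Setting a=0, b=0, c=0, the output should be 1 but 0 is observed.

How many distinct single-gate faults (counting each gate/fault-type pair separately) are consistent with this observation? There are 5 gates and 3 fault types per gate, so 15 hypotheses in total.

10

Fault-free: U0=1, U1=1, U2=1, U3=1, U4=1 → 1. Observed 0.
  U0: stuck-at-0, inverted output ✓; others ✗
  U1: stuck-at-0, inverted output ✓; others ✗
  U2: stuck-at-0, inverted output ✓; others ✗
  U3: stuck-at-0, inverted output ✓; others ✗
  U4: stuck-at-0, inverted output ✓; others ✗
Consistent faults: {U0 stuck-at-0, U0 inverted output, U1 stuck-at-0, U1 inverted output, U2 stuck-at-0, U2 inverted output, U3 stuck-at-0, U3 inverted output, U4 stuck-at-0, U4 inverted output} — 10 in all.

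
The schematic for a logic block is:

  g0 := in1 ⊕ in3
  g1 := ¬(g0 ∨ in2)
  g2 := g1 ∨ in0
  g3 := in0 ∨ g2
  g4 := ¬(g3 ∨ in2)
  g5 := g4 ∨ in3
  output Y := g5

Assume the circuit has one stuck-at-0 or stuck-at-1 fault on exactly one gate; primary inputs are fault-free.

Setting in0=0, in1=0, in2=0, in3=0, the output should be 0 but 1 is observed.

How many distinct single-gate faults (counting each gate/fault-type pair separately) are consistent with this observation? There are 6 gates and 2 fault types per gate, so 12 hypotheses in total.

Fault-free: g0=0, g1=1, g2=1, g3=1, g4=0, g5=0 → 0. Observed 1.
  g0 stuck-at-0: output 0 ✗
  g0 stuck-at-1: output 1 ✓
  g1 stuck-at-0: output 1 ✓
  g1 stuck-at-1: output 0 ✗
  g2 stuck-at-0: output 1 ✓
  g2 stuck-at-1: output 0 ✗
  g3 stuck-at-0: output 1 ✓
  g3 stuck-at-1: output 0 ✗
  g4 stuck-at-0: output 0 ✗
  g4 stuck-at-1: output 1 ✓
  g5 stuck-at-0: output 0 ✗
  g5 stuck-at-1: output 1 ✓
Consistent faults: {g0 stuck-at-1, g1 stuck-at-0, g2 stuck-at-0, g3 stuck-at-0, g4 stuck-at-1, g5 stuck-at-1} — 6 in all.

6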